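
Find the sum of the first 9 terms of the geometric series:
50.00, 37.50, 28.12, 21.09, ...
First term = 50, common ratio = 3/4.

Sₙ = a(1 - rⁿ) / (1 - r)
S_9 = 50(1 - (3/4)^9) / (1 - (3/4))
S_9 = 50(1 - (19683/262144)) / (1/4)
S_9 = 6061525/32768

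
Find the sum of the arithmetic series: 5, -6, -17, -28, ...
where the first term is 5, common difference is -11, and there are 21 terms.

Sₙ = n/2 × (first + last)
Last term = a + (n-1)d = 5 + (21-1)×(-11) = -215
S_21 = 21/2 × (5 + (-215))
S_21 = 21/2 × (-210) = -2205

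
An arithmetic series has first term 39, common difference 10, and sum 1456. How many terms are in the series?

Using S = n/2 × [2a + (n-1)d]
1456 = n/2 × [2(39) + (n-1)(10)]
1456 = n/2 × [78 + 10n - 10]
2912 = n × [68 + 10n]
10n² + (68)n - 2912 = 0
Discriminant: Δ = (68)² - 4(10)(-2912) = 4624 + 116480 = 121104
√Δ = 348
n = [-(68) + √Δ] / (2·10) = (-68 + 348) / 20 = 280 / 20 = 14
(The negative root is discarded since n must be a positive integer.)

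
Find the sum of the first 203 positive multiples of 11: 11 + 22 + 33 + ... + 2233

Factor out 11: = 11(1 + 2 + ... + 203) = 11 × n(n+1)/2
= 11 × 203×204/2
= 11 × 20706
= 227766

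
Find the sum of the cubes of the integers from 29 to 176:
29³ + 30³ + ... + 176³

Use ∑_{k=1}^{n} k³ = [n(n+1)/2]², then subtract the first 28 terms.
∑_{k=1}^{176} k³ = [176×177/2]² = 15576² = 242611776
∑_{k=1}^{28} k³ = [28×29/2]² = 406² = 164836
∑_{k=29}^{176} k³ = 242611776 - 164836 = 242446940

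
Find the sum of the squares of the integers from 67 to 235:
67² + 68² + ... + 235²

Use ∑_{k=1}^{n} k² = n(n+1)(2n+1)/6, then subtract the first 66 terms.
∑_{k=1}^{235} k² = 235×236×471/6 = 4353610
∑_{k=1}^{66} k² = 66×67×133/6 = 98021
∑_{k=67}^{235} k² = 4353610 - 98021 = 4255589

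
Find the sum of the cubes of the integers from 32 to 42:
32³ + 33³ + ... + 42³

Use ∑_{k=1}^{n} k³ = [n(n+1)/2]², then subtract the first 31 terms.
∑_{k=1}^{42} k³ = [42×43/2]² = 903² = 815409
∑_{k=1}^{31} k³ = [31×32/2]² = 496² = 246016
∑_{k=32}^{42} k³ = 815409 - 246016 = 569393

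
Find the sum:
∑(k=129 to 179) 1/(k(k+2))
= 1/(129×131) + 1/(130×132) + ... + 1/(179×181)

Partial fractions: 1/(k(k+2)) = (1/2)[1/k - 1/(k+2)]
Telescoping leaves the first two and last two terms:
= (1/2)[1/129 + 1/130 - 1/180 - 1/181]
= 15895/7284888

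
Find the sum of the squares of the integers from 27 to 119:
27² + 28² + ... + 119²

Use ∑_{k=1}^{n} k² = n(n+1)(2n+1)/6, then subtract the first 26 terms.
∑_{k=1}^{119} k² = 119×120×239/6 = 568820
∑_{k=1}^{26} k² = 26×27×53/6 = 6201
∑_{k=27}^{119} k² = 568820 - 6201 = 562619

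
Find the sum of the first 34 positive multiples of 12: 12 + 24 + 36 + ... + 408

Factor out 12: = 12(1 + 2 + ... + 34) = 12 × n(n+1)/2
= 12 × 34×35/2
= 12 × 595
= 7140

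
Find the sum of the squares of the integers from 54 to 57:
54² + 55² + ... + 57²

Use ∑_{k=1}^{n} k² = n(n+1)(2n+1)/6, then subtract the first 53 terms.
∑_{k=1}^{57} k² = 57×58×115/6 = 63365
∑_{k=1}^{53} k² = 53×54×107/6 = 51039
∑_{k=54}^{57} k² = 63365 - 51039 = 12326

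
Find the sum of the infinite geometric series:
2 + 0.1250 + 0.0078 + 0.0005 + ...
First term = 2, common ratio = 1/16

For |r| < 1, S = a / (1 - r)
S = 2 / (1 - (1/16))
S = 2 / (15/16)
S = 32/15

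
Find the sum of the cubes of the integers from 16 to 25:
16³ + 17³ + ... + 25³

Use ∑_{k=1}^{n} k³ = [n(n+1)/2]², then subtract the first 15 terms.
∑_{k=1}^{25} k³ = [25×26/2]² = 325² = 105625
∑_{k=1}^{15} k³ = [15×16/2]² = 120² = 14400
∑_{k=16}^{25} k³ = 105625 - 14400 = 91225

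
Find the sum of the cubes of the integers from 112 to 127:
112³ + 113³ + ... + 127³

Use ∑_{k=1}^{n} k³ = [n(n+1)/2]², then subtract the first 111 terms.
∑_{k=1}^{127} k³ = [127×128/2]² = 8128² = 66064384
∑_{k=1}^{111} k³ = [111×112/2]² = 6216² = 38638656
∑_{k=112}^{127} k³ = 66064384 - 38638656 = 27425728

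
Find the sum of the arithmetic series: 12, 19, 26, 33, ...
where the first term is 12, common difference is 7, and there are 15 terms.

Sₙ = n/2 × (first + last)
Last term = a + (n-1)d = 12 + (15-1)×7 = 110
S_15 = 15/2 × (12 + 110)
S_15 = 15/2 × 122 = 915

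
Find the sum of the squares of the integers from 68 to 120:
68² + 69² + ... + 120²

Use ∑_{k=1}^{n} k² = n(n+1)(2n+1)/6, then subtract the first 67 terms.
∑_{k=1}^{120} k² = 120×121×241/6 = 583220
∑_{k=1}^{67} k² = 67×68×135/6 = 102510
∑_{k=68}^{120} k² = 583220 - 102510 = 480710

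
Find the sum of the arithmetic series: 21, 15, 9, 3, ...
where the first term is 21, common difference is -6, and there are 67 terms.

Sₙ = n/2 × (first + last)
Last term = a + (n-1)d = 21 + (67-1)×(-6) = -375
S_67 = 67/2 × (21 + (-375))
S_67 = 67/2 × (-354) = -11859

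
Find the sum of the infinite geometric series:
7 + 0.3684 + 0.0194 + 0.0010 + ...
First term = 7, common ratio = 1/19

For |r| < 1, S = a / (1 - r)
S = 7 / (1 - (1/19))
S = 7 / (18/19)
S = 133/18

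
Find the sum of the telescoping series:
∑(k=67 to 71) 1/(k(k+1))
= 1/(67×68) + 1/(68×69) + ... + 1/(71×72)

Partial fractions: 1/(k(k+1)) = 1/k - 1/(k+1)
The series telescopes:
= (1/67 - 1/68) + (1/68 - 1/69) + ... + (1/71 - 1/72)
= 1/67 - 1/72
= 5/4824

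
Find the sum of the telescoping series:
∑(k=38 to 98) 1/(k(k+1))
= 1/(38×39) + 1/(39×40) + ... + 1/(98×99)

Partial fractions: 1/(k(k+1)) = 1/k - 1/(k+1)
The series telescopes:
= (1/38 - 1/39) + (1/39 - 1/40) + ... + (1/98 - 1/99)
= 1/38 - 1/99
= 61/3762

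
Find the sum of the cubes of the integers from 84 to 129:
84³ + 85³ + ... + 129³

Use ∑_{k=1}^{n} k³ = [n(n+1)/2]², then subtract the first 83 terms.
∑_{k=1}^{129} k³ = [129×130/2]² = 8385² = 70308225
∑_{k=1}^{83} k³ = [83×84/2]² = 3486² = 12152196
∑_{k=84}^{129} k³ = 70308225 - 12152196 = 58156029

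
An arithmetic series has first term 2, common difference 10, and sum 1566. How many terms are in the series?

Using S = n/2 × [2a + (n-1)d]
1566 = n/2 × [2(2) + (n-1)(10)]
1566 = n/2 × [4 + 10n - 10]
3132 = n × [-6 + 10n]
10n² + (-6)n - 3132 = 0
Discriminant: Δ = (-6)² - 4(10)(-3132) = 36 + 125280 = 125316
√Δ = 354
n = [-(-6) + √Δ] / (2·10) = (6 + 354) / 20 = 360 / 20 = 18
(The negative root is discarded since n must be a positive integer.)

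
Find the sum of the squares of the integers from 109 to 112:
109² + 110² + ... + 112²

Use ∑_{k=1}^{n} k² = n(n+1)(2n+1)/6, then subtract the first 108 terms.
∑_{k=1}^{112} k² = 112×113×225/6 = 474600
∑_{k=1}^{108} k² = 108×109×217/6 = 425754
∑_{k=109}^{112} k² = 474600 - 425754 = 48846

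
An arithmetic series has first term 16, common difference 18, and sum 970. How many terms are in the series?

Using S = n/2 × [2a + (n-1)d]
970 = n/2 × [2(16) + (n-1)(18)]
970 = n/2 × [32 + 18n - 18]
1940 = n × [14 + 18n]
18n² + (14)n - 1940 = 0
Discriminant: Δ = (14)² - 4(18)(-1940) = 196 + 139680 = 139876
√Δ = 374
n = [-(14) + √Δ] / (2·18) = (-14 + 374) / 36 = 360 / 36 = 10
(The negative root is discarded since n must be a positive integer.)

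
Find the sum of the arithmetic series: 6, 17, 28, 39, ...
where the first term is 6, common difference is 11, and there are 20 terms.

Sₙ = n/2 × (first + last)
Last term = a + (n-1)d = 6 + (20-1)×11 = 215
S_20 = 20/2 × (6 + 215)
S_20 = 20/2 × 221 = 2210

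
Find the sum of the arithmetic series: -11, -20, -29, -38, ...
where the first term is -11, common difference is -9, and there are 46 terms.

Sₙ = n/2 × (first + last)
Last term = a + (n-1)d = -11 + (46-1)×(-9) = -416
S_46 = 46/2 × (-11 + (-416))
S_46 = 46/2 × (-427) = -9821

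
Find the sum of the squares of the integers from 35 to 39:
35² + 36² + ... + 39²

Use ∑_{k=1}^{n} k² = n(n+1)(2n+1)/6, then subtract the first 34 terms.
∑_{k=1}^{39} k² = 39×40×79/6 = 20540
∑_{k=1}^{34} k² = 34×35×69/6 = 13685
∑_{k=35}^{39} k² = 20540 - 13685 = 6855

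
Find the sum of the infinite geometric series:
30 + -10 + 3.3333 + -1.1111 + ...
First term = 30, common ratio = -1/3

For |r| < 1, S = a / (1 - r)
S = 30 / (1 - (-1/3))
S = 30 / (4/3)
S = 45/2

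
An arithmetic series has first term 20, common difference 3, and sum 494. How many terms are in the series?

Using S = n/2 × [2a + (n-1)d]
494 = n/2 × [2(20) + (n-1)(3)]
494 = n/2 × [40 + 3n - 3]
988 = n × [37 + 3n]
3n² + (37)n - 988 = 0
Discriminant: Δ = (37)² - 4(3)(-988) = 1369 + 11856 = 13225
√Δ = 115
n = [-(37) + √Δ] / (2·3) = (-37 + 115) / 6 = 78 / 6 = 13
(The negative root is discarded since n must be a positive integer.)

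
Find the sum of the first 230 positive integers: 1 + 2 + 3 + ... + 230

Formula: ∑k = n(n+1)/2
= 230×231/2
= 53130/2
= 26565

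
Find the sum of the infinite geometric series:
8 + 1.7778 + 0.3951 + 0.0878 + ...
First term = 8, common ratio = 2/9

For |r| < 1, S = a / (1 - r)
S = 8 / (1 - (2/9))
S = 8 / (7/9)
S = 72/7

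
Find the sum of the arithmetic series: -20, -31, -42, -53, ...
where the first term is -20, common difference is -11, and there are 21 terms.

Sₙ = n/2 × (first + last)
Last term = a + (n-1)d = -20 + (21-1)×(-11) = -240
S_21 = 21/2 × (-20 + (-240))
S_21 = 21/2 × (-260) = -2730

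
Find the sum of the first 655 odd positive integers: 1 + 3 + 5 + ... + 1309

Sum of first n odd numbers = n²
= 655²
= 429025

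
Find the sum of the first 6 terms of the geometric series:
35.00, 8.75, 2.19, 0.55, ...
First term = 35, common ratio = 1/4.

Sₙ = a(1 - rⁿ) / (1 - r)
S_6 = 35(1 - (1/4)^6) / (1 - (1/4))
S_6 = 35(1 - (1/4096)) / (3/4)
S_6 = 47775/1024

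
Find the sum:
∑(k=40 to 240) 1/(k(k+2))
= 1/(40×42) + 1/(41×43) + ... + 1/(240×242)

Partial fractions: 1/(k(k+2)) = (1/2)[1/k - 1/(k+2)]
Telescoping leaves the first two and last two terms:
= (1/2)[1/40 + 1/41 - 1/241 - 1/242]
= 1965981/95648080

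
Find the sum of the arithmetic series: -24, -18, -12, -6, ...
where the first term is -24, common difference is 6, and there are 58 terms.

Sₙ = n/2 × (first + last)
Last term = a + (n-1)d = -24 + (58-1)×6 = 318
S_58 = 58/2 × (-24 + 318)
S_58 = 58/2 × 294 = 8526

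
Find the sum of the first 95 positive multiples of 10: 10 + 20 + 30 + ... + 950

Factor out 10: = 10(1 + 2 + ... + 95) = 10 × n(n+1)/2
= 10 × 95×96/2
= 10 × 4560
= 45600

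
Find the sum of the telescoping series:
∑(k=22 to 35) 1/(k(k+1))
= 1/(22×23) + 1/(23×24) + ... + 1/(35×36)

Partial fractions: 1/(k(k+1)) = 1/k - 1/(k+1)
The series telescopes:
= (1/22 - 1/23) + (1/23 - 1/24) + ... + (1/35 - 1/36)
= 1/22 - 1/36
= 7/396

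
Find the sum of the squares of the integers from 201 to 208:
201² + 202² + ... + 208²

Use ∑_{k=1}^{n} k² = n(n+1)(2n+1)/6, then subtract the first 200 terms.
∑_{k=1}^{208} k² = 208×209×417/6 = 3021304
∑_{k=1}^{200} k² = 200×201×401/6 = 2686700
∑_{k=201}^{208} k² = 3021304 - 2686700 = 334604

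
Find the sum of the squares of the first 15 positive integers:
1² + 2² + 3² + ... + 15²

Formula: ∑k² = n(n+1)(2n+1)/6
= 15×16×31/6
= 7440/6
= 1240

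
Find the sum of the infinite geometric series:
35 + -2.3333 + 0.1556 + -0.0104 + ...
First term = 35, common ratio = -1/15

For |r| < 1, S = a / (1 - r)
S = 35 / (1 - (-1/15))
S = 35 / (16/15)
S = 525/16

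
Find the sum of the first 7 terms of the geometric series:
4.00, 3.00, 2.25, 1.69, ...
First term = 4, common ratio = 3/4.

Sₙ = a(1 - rⁿ) / (1 - r)
S_7 = 4(1 - (3/4)^7) / (1 - (3/4))
S_7 = 4(1 - (2187/16384)) / (1/4)
S_7 = 14197/1024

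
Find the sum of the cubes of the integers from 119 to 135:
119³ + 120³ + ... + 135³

Use ∑_{k=1}^{n} k³ = [n(n+1)/2]², then subtract the first 118 terms.
∑_{k=1}^{135} k³ = [135×136/2]² = 9180² = 84272400
∑_{k=1}^{118} k³ = [118×119/2]² = 7021² = 49294441
∑_{k=119}^{135} k³ = 84272400 - 49294441 = 34977959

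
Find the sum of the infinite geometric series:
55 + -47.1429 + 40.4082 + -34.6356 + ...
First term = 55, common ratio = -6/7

For |r| < 1, S = a / (1 - r)
S = 55 / (1 - (-6/7))
S = 55 / (13/7)
S = 385/13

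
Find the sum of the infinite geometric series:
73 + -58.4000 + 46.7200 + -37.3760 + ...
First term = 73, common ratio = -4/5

For |r| < 1, S = a / (1 - r)
S = 73 / (1 - (-4/5))
S = 73 / (9/5)
S = 365/9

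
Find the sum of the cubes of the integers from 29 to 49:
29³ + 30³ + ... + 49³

Use ∑_{k=1}^{n} k³ = [n(n+1)/2]², then subtract the first 28 terms.
∑_{k=1}^{49} k³ = [49×50/2]² = 1225² = 1500625
∑_{k=1}^{28} k³ = [28×29/2]² = 406² = 164836
∑_{k=29}^{49} k³ = 1500625 - 164836 = 1335789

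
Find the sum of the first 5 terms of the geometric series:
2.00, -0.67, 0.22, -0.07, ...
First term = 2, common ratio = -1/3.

Sₙ = a(1 - rⁿ) / (1 - r)
S_5 = 2(1 - (-1/3)^5) / (1 - (-1/3))
S_5 = 2(1 - (-1/243)) / (4/3)
S_5 = 122/81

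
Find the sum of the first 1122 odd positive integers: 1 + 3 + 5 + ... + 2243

Sum of first n odd numbers = n²
= 1122²
= 1258884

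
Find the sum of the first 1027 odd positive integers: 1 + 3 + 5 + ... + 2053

Sum of first n odd numbers = n²
= 1027²
= 1054729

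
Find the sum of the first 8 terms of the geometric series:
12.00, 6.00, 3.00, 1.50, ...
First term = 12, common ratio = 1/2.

Sₙ = a(1 - rⁿ) / (1 - r)
S_8 = 12(1 - (1/2)^8) / (1 - (1/2))
S_8 = 12(1 - (1/256)) / (1/2)
S_8 = 765/32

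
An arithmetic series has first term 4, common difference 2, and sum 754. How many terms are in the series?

Using S = n/2 × [2a + (n-1)d]
754 = n/2 × [2(4) + (n-1)(2)]
754 = n/2 × [8 + 2n - 2]
1508 = n × [6 + 2n]
2n² + (6)n - 1508 = 0
Discriminant: Δ = (6)² - 4(2)(-1508) = 36 + 12064 = 12100
√Δ = 110
n = [-(6) + √Δ] / (2·2) = (-6 + 110) / 4 = 104 / 4 = 26
(The negative root is discarded since n must be a positive integer.)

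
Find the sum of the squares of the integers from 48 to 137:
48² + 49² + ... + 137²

Use ∑_{k=1}^{n} k² = n(n+1)(2n+1)/6, then subtract the first 47 terms.
∑_{k=1}^{137} k² = 137×138×275/6 = 866525
∑_{k=1}^{47} k² = 47×48×95/6 = 35720
∑_{k=48}^{137} k² = 866525 - 35720 = 830805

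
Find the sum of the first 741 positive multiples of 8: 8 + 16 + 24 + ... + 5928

Factor out 8: = 8(1 + 2 + ... + 741) = 8 × n(n+1)/2
= 8 × 741×742/2
= 8 × 274911
= 2199288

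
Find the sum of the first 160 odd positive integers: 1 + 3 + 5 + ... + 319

Sum of first n odd numbers = n²
= 160²
= 25600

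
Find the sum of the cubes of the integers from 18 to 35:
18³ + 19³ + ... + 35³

Use ∑_{k=1}^{n} k³ = [n(n+1)/2]², then subtract the first 17 terms.
∑_{k=1}^{35} k³ = [35×36/2]² = 630² = 396900
∑_{k=1}^{17} k³ = [17×18/2]² = 153² = 23409
∑_{k=18}^{35} k³ = 396900 - 23409 = 373491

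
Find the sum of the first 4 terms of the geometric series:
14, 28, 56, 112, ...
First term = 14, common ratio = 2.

Sₙ = a(1 - rⁿ) / (1 - r)
S_4 = 14(1 - 2^4) / (1 - 2)
S_4 = 14(1 - 16) / (-1)
S_4 = 210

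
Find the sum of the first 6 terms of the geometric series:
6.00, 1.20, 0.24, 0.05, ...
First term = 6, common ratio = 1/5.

Sₙ = a(1 - rⁿ) / (1 - r)
S_6 = 6(1 - (1/5)^6) / (1 - (1/5))
S_6 = 6(1 - (1/15625)) / (4/5)
S_6 = 23436/3125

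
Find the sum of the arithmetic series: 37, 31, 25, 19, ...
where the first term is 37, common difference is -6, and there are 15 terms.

Sₙ = n/2 × (first + last)
Last term = a + (n-1)d = 37 + (15-1)×(-6) = -47
S_15 = 15/2 × (37 + (-47))
S_15 = 15/2 × (-10) = -75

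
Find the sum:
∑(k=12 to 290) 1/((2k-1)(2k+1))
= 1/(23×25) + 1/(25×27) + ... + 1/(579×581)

Partial fractions: 1/((2k-1)(2k+1)) = (1/2)[1/(2k-1) - 1/(2k+1)]
The series telescopes:
= (1/2)[1/23 - 1/581]
= 279/13363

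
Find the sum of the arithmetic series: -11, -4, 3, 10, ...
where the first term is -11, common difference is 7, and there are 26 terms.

Sₙ = n/2 × (first + last)
Last term = a + (n-1)d = -11 + (26-1)×7 = 164
S_26 = 26/2 × (-11 + 164)
S_26 = 26/2 × 153 = 1989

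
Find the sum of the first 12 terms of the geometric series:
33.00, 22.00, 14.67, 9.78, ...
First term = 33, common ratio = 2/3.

Sₙ = a(1 - rⁿ) / (1 - r)
S_12 = 33(1 - (2/3)^12) / (1 - (2/3))
S_12 = 33(1 - (4096/531441)) / (1/3)
S_12 = 5800795/59049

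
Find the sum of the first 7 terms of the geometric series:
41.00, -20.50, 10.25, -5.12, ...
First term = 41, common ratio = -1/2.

Sₙ = a(1 - rⁿ) / (1 - r)
S_7 = 41(1 - (-1/2)^7) / (1 - (-1/2))
S_7 = 41(1 - (-1/128)) / (3/2)
S_7 = 1763/64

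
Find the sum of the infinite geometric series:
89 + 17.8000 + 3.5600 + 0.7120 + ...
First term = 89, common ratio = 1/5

For |r| < 1, S = a / (1 - r)
S = 89 / (1 - (1/5))
S = 89 / (4/5)
S = 445/4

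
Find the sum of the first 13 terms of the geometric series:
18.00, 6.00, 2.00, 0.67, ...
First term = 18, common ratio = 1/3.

Sₙ = a(1 - rⁿ) / (1 - r)
S_13 = 18(1 - (1/3)^13) / (1 - (1/3))
S_13 = 18(1 - (1/1594323)) / (2/3)
S_13 = 1594322/59049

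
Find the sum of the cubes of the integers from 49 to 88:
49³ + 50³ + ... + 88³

Use ∑_{k=1}^{n} k³ = [n(n+1)/2]², then subtract the first 48 terms.
∑_{k=1}^{88} k³ = [88×89/2]² = 3916² = 15335056
∑_{k=1}^{48} k³ = [48×49/2]² = 1176² = 1382976
∑_{k=49}^{88} k³ = 15335056 - 1382976 = 13952080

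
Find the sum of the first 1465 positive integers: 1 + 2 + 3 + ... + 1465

Formula: ∑k = n(n+1)/2
= 1465×1466/2
= 2147690/2
= 1073845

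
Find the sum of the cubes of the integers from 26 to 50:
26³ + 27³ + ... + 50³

Use ∑_{k=1}^{n} k³ = [n(n+1)/2]², then subtract the first 25 terms.
∑_{k=1}^{50} k³ = [50×51/2]² = 1275² = 1625625
∑_{k=1}^{25} k³ = [25×26/2]² = 325² = 105625
∑_{k=26}^{50} k³ = 1625625 - 105625 = 1520000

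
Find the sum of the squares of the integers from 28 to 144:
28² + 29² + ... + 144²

Use ∑_{k=1}^{n} k² = n(n+1)(2n+1)/6, then subtract the first 27 terms.
∑_{k=1}^{144} k² = 144×145×289/6 = 1005720
∑_{k=1}^{27} k² = 27×28×55/6 = 6930
∑_{k=28}^{144} k² = 1005720 - 6930 = 998790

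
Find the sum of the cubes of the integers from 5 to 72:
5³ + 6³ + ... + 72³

Use ∑_{k=1}^{n} k³ = [n(n+1)/2]², then subtract the first 4 terms.
∑_{k=1}^{72} k³ = [72×73/2]² = 2628² = 6906384
∑_{k=1}^{4} k³ = [4×5/2]² = 10² = 100
∑_{k=5}^{72} k³ = 6906384 - 100 = 6906284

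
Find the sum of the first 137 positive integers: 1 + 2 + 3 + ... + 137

Formula: ∑k = n(n+1)/2
= 137×138/2
= 18906/2
= 9453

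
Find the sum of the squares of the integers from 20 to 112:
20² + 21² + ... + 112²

Use ∑_{k=1}^{n} k² = n(n+1)(2n+1)/6, then subtract the first 19 terms.
∑_{k=1}^{112} k² = 112×113×225/6 = 474600
∑_{k=1}^{19} k² = 19×20×39/6 = 2470
∑_{k=20}^{112} k² = 474600 - 2470 = 472130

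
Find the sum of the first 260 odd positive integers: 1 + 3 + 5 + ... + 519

Sum of first n odd numbers = n²
= 260²
= 67600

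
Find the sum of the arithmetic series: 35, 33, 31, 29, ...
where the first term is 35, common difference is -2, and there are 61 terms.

Sₙ = n/2 × (first + last)
Last term = a + (n-1)d = 35 + (61-1)×(-2) = -85
S_61 = 61/2 × (35 + (-85))
S_61 = 61/2 × (-50) = -1525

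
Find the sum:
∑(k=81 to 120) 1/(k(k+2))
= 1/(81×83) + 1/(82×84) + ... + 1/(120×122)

Partial fractions: 1/(k(k+2)) = (1/2)[1/k - 1/(k+2)]
Telescoping leaves the first two and last two terms:
= (1/2)[1/81 + 1/82 - 1/121 - 1/122]
= 99025/24512301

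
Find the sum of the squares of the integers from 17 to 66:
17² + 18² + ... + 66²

Use ∑_{k=1}^{n} k² = n(n+1)(2n+1)/6, then subtract the first 16 terms.
∑_{k=1}^{66} k² = 66×67×133/6 = 98021
∑_{k=1}^{16} k² = 16×17×33/6 = 1496
∑_{k=17}^{66} k² = 98021 - 1496 = 96525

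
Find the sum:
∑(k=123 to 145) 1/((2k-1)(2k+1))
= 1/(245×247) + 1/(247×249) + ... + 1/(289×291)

Partial fractions: 1/((2k-1)(2k+1)) = (1/2)[1/(2k-1) - 1/(2k+1)]
The series telescopes:
= (1/2)[1/245 - 1/291]
= 23/71295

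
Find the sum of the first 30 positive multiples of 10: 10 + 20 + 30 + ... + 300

Factor out 10: = 10(1 + 2 + ... + 30) = 10 × n(n+1)/2
= 10 × 30×31/2
= 10 × 465
= 4650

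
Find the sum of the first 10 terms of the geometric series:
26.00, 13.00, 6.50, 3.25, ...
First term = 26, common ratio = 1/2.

Sₙ = a(1 - rⁿ) / (1 - r)
S_10 = 26(1 - (1/2)^10) / (1 - (1/2))
S_10 = 26(1 - (1/1024)) / (1/2)
S_10 = 13299/256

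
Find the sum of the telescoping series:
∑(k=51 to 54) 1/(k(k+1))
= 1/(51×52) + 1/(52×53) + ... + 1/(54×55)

Partial fractions: 1/(k(k+1)) = 1/k - 1/(k+1)
The series telescopes:
= (1/51 - 1/52) + (1/52 - 1/53) + ... + (1/54 - 1/55)
= 1/51 - 1/55
= 4/2805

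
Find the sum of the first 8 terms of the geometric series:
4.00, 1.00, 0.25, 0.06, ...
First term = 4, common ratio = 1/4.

Sₙ = a(1 - rⁿ) / (1 - r)
S_8 = 4(1 - (1/4)^8) / (1 - (1/4))
S_8 = 4(1 - (1/65536)) / (3/4)
S_8 = 21845/4096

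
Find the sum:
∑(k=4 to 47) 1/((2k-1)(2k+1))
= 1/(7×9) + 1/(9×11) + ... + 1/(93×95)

Partial fractions: 1/((2k-1)(2k+1)) = (1/2)[1/(2k-1) - 1/(2k+1)]
The series telescopes:
= (1/2)[1/7 - 1/95]
= 44/665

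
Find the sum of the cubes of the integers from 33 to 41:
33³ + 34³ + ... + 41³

Use ∑_{k=1}^{n} k³ = [n(n+1)/2]², then subtract the first 32 terms.
∑_{k=1}^{41} k³ = [41×42/2]² = 861² = 741321
∑_{k=1}^{32} k³ = [32×33/2]² = 528² = 278784
∑_{k=33}^{41} k³ = 741321 - 278784 = 462537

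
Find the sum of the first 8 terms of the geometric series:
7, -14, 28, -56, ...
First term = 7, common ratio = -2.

Sₙ = a(1 - rⁿ) / (1 - r)
S_8 = 7(1 - (-2)^8) / (1 - (-2))
S_8 = 7(1 - 256) / (3)
S_8 = -595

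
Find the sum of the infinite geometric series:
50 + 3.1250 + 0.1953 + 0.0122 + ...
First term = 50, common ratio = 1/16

For |r| < 1, S = a / (1 - r)
S = 50 / (1 - (1/16))
S = 50 / (15/16)
S = 160/3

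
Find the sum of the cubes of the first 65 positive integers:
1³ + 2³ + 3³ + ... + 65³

Formula: ∑k³ = [n(n+1)/2]²
= [65×66/2]²
= 2145²
= 4601025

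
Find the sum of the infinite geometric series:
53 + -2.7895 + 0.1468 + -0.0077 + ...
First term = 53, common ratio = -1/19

For |r| < 1, S = a / (1 - r)
S = 53 / (1 - (-1/19))
S = 53 / (20/19)
S = 1007/20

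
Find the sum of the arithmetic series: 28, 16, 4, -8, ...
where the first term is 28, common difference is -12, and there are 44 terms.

Sₙ = n/2 × (first + last)
Last term = a + (n-1)d = 28 + (44-1)×(-12) = -488
S_44 = 44/2 × (28 + (-488))
S_44 = 44/2 × (-460) = -10120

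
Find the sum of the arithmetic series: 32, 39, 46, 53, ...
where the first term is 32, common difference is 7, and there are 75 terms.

Sₙ = n/2 × (first + last)
Last term = a + (n-1)d = 32 + (75-1)×7 = 550
S_75 = 75/2 × (32 + 550)
S_75 = 75/2 × 582 = 21825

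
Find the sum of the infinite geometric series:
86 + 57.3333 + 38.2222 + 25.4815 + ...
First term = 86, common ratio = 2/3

For |r| < 1, S = a / (1 - r)
S = 86 / (1 - (2/3))
S = 86 / (1/3)
S = 258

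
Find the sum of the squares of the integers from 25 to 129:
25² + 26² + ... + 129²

Use ∑_{k=1}^{n} k² = n(n+1)(2n+1)/6, then subtract the first 24 terms.
∑_{k=1}^{129} k² = 129×130×259/6 = 723905
∑_{k=1}^{24} k² = 24×25×49/6 = 4900
∑_{k=25}^{129} k² = 723905 - 4900 = 719005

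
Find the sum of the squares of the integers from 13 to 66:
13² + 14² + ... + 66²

Use ∑_{k=1}^{n} k² = n(n+1)(2n+1)/6, then subtract the first 12 terms.
∑_{k=1}^{66} k² = 66×67×133/6 = 98021
∑_{k=1}^{12} k² = 12×13×25/6 = 650
∑_{k=13}^{66} k² = 98021 - 650 = 97371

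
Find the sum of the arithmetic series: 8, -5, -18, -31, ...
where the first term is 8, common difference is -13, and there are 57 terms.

Sₙ = n/2 × (first + last)
Last term = a + (n-1)d = 8 + (57-1)×(-13) = -720
S_57 = 57/2 × (8 + (-720))
S_57 = 57/2 × (-712) = -20292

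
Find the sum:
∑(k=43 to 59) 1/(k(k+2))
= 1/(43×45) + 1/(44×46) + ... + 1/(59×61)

Partial fractions: 1/(k(k+2)) = (1/2)[1/k - 1/(k+2)]
Telescoping leaves the first two and last two terms:
= (1/2)[1/43 + 1/44 - 1/60 - 1/61]
= 5593/865590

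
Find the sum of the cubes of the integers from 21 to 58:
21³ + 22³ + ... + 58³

Use ∑_{k=1}^{n} k³ = [n(n+1)/2]², then subtract the first 20 terms.
∑_{k=1}^{58} k³ = [58×59/2]² = 1711² = 2927521
∑_{k=1}^{20} k³ = [20×21/2]² = 210² = 44100
∑_{k=21}^{58} k³ = 2927521 - 44100 = 2883421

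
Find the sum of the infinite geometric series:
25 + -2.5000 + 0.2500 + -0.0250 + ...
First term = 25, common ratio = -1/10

For |r| < 1, S = a / (1 - r)
S = 25 / (1 - (-1/10))
S = 25 / (11/10)
S = 250/11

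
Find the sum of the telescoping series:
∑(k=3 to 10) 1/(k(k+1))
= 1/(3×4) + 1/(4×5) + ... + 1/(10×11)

Partial fractions: 1/(k(k+1)) = 1/k - 1/(k+1)
The series telescopes:
= (1/3 - 1/4) + (1/4 - 1/5) + ... + (1/10 - 1/11)
= 1/3 - 1/11
= 8/33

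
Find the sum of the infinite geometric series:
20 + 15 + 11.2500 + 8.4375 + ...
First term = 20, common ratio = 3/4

For |r| < 1, S = a / (1 - r)
S = 20 / (1 - (3/4))
S = 20 / (1/4)
S = 80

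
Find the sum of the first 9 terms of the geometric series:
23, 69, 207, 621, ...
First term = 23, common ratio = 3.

Sₙ = a(1 - rⁿ) / (1 - r)
S_9 = 23(1 - 3^9) / (1 - 3)
S_9 = 23(1 - 19683) / (-2)
S_9 = 226343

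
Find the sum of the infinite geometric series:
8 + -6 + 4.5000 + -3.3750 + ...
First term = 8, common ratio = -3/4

For |r| < 1, S = a / (1 - r)
S = 8 / (1 - (-3/4))
S = 8 / (7/4)
S = 32/7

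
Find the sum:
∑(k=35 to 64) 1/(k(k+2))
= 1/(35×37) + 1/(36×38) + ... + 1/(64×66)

Partial fractions: 1/(k(k+2)) = (1/2)[1/k - 1/(k+2)]
Telescoping leaves the first two and last two terms:
= (1/2)[1/35 + 1/36 - 1/65 - 1/66]
= 4651/360360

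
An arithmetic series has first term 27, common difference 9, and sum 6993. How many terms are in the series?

Using S = n/2 × [2a + (n-1)d]
6993 = n/2 × [2(27) + (n-1)(9)]
6993 = n/2 × [54 + 9n - 9]
13986 = n × [45 + 9n]
9n² + (45)n - 13986 = 0
Discriminant: Δ = (45)² - 4(9)(-13986) = 2025 + 503496 = 505521
√Δ = 711
n = [-(45) + √Δ] / (2·9) = (-45 + 711) / 18 = 666 / 18 = 37
(The negative root is discarded since n must be a positive integer.)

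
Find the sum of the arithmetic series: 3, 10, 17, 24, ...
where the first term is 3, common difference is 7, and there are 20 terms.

Sₙ = n/2 × (first + last)
Last term = a + (n-1)d = 3 + (20-1)×7 = 136
S_20 = 20/2 × (3 + 136)
S_20 = 20/2 × 139 = 1390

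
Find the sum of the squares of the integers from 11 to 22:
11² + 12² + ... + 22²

Use ∑_{k=1}^{n} k² = n(n+1)(2n+1)/6, then subtract the first 10 terms.
∑_{k=1}^{22} k² = 22×23×45/6 = 3795
∑_{k=1}^{10} k² = 10×11×21/6 = 385
∑_{k=11}^{22} k² = 3795 - 385 = 3410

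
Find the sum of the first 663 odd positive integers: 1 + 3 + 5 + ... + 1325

Sum of first n odd numbers = n²
= 663²
= 439569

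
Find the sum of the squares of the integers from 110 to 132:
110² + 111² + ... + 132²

Use ∑_{k=1}^{n} k² = n(n+1)(2n+1)/6, then subtract the first 109 terms.
∑_{k=1}^{132} k² = 132×133×265/6 = 775390
∑_{k=1}^{109} k² = 109×110×219/6 = 437635
∑_{k=110}^{132} k² = 775390 - 437635 = 337755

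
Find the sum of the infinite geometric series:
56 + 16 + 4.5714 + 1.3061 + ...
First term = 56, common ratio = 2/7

For |r| < 1, S = a / (1 - r)
S = 56 / (1 - (2/7))
S = 56 / (5/7)
S = 392/5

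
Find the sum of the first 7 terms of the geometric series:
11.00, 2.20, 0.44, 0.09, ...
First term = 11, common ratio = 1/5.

Sₙ = a(1 - rⁿ) / (1 - r)
S_7 = 11(1 - (1/5)^7) / (1 - (1/5))
S_7 = 11(1 - (1/78125)) / (4/5)
S_7 = 214841/15625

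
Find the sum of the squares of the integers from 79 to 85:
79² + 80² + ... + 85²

Use ∑_{k=1}^{n} k² = n(n+1)(2n+1)/6, then subtract the first 78 terms.
∑_{k=1}^{85} k² = 85×86×171/6 = 208335
∑_{k=1}^{78} k² = 78×79×157/6 = 161239
∑_{k=79}^{85} k² = 208335 - 161239 = 47096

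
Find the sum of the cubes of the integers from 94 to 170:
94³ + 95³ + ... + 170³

Use ∑_{k=1}^{n} k³ = [n(n+1)/2]², then subtract the first 93 terms.
∑_{k=1}^{170} k³ = [170×171/2]² = 14535² = 211266225
∑_{k=1}^{93} k³ = [93×94/2]² = 4371² = 19105641
∑_{k=94}^{170} k³ = 211266225 - 19105641 = 192160584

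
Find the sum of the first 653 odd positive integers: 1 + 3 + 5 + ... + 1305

Sum of first n odd numbers = n²
= 653²
= 426409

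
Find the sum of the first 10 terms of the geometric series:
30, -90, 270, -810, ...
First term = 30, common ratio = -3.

Sₙ = a(1 - rⁿ) / (1 - r)
S_10 = 30(1 - (-3)^10) / (1 - (-3))
S_10 = 30(1 - 59049) / (4)
S_10 = -442860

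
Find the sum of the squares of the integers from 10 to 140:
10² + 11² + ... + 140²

Use ∑_{k=1}^{n} k² = n(n+1)(2n+1)/6, then subtract the first 9 terms.
∑_{k=1}^{140} k² = 140×141×281/6 = 924490
∑_{k=1}^{9} k² = 9×10×19/6 = 285
∑_{k=10}^{140} k² = 924490 - 285 = 924205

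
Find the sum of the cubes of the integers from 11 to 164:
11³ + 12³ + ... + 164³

Use ∑_{k=1}^{n} k³ = [n(n+1)/2]², then subtract the first 10 terms.
∑_{k=1}^{164} k³ = [164×165/2]² = 13530² = 183060900
∑_{k=1}^{10} k³ = [10×11/2]² = 55² = 3025
∑_{k=11}^{164} k³ = 183060900 - 3025 = 183057875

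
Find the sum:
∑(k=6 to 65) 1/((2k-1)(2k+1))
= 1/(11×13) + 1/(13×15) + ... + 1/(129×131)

Partial fractions: 1/((2k-1)(2k+1)) = (1/2)[1/(2k-1) - 1/(2k+1)]
The series telescopes:
= (1/2)[1/11 - 1/131]
= 60/1441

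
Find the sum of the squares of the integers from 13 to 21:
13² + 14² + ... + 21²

Use ∑_{k=1}^{n} k² = n(n+1)(2n+1)/6, then subtract the first 12 terms.
∑_{k=1}^{21} k² = 21×22×43/6 = 3311
∑_{k=1}^{12} k² = 12×13×25/6 = 650
∑_{k=13}^{21} k² = 3311 - 650 = 2661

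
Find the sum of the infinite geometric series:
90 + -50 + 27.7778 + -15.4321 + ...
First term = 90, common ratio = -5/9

For |r| < 1, S = a / (1 - r)
S = 90 / (1 - (-5/9))
S = 90 / (14/9)
S = 405/7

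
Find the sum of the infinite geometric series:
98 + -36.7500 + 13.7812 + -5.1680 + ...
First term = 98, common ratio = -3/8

For |r| < 1, S = a / (1 - r)
S = 98 / (1 - (-3/8))
S = 98 / (11/8)
S = 784/11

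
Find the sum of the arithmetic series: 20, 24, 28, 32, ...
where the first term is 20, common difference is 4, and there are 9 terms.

Sₙ = n/2 × (first + last)
Last term = a + (n-1)d = 20 + (9-1)×4 = 52
S_9 = 9/2 × (20 + 52)
S_9 = 9/2 × 72 = 324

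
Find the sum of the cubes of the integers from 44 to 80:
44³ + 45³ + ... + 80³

Use ∑_{k=1}^{n} k³ = [n(n+1)/2]², then subtract the first 43 terms.
∑_{k=1}^{80} k³ = [80×81/2]² = 3240² = 10497600
∑_{k=1}^{43} k³ = [43×44/2]² = 946² = 894916
∑_{k=44}^{80} k³ = 10497600 - 894916 = 9602684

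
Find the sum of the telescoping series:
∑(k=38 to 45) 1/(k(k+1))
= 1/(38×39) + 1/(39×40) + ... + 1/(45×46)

Partial fractions: 1/(k(k+1)) = 1/k - 1/(k+1)
The series telescopes:
= (1/38 - 1/39) + (1/39 - 1/40) + ... + (1/45 - 1/46)
= 1/38 - 1/46
= 2/437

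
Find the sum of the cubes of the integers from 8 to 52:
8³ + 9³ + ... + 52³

Use ∑_{k=1}^{n} k³ = [n(n+1)/2]², then subtract the first 7 terms.
∑_{k=1}^{52} k³ = [52×53/2]² = 1378² = 1898884
∑_{k=1}^{7} k³ = [7×8/2]² = 28² = 784
∑_{k=8}^{52} k³ = 1898884 - 784 = 1898100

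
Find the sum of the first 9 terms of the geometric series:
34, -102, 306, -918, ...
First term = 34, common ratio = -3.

Sₙ = a(1 - rⁿ) / (1 - r)
S_9 = 34(1 - (-3)^9) / (1 - (-3))
S_9 = 34(1 - (-19683)) / (4)
S_9 = 167314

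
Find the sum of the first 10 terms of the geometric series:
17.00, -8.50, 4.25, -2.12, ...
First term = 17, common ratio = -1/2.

Sₙ = a(1 - rⁿ) / (1 - r)
S_10 = 17(1 - (-1/2)^10) / (1 - (-1/2))
S_10 = 17(1 - (1/1024)) / (3/2)
S_10 = 5797/512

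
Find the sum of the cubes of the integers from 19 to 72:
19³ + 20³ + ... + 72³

Use ∑_{k=1}^{n} k³ = [n(n+1)/2]², then subtract the first 18 terms.
∑_{k=1}^{72} k³ = [72×73/2]² = 2628² = 6906384
∑_{k=1}^{18} k³ = [18×19/2]² = 171² = 29241
∑_{k=19}^{72} k³ = 6906384 - 29241 = 6877143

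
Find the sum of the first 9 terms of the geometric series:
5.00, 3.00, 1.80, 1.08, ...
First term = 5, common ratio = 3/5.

Sₙ = a(1 - rⁿ) / (1 - r)
S_9 = 5(1 - (3/5)^9) / (1 - (3/5))
S_9 = 5(1 - (19683/1953125)) / (2/5)
S_9 = 966721/78125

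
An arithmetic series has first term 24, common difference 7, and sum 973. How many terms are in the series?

Using S = n/2 × [2a + (n-1)d]
973 = n/2 × [2(24) + (n-1)(7)]
973 = n/2 × [48 + 7n - 7]
1946 = n × [41 + 7n]
7n² + (41)n - 1946 = 0
Discriminant: Δ = (41)² - 4(7)(-1946) = 1681 + 54488 = 56169
√Δ = 237
n = [-(41) + √Δ] / (2·7) = (-41 + 237) / 14 = 196 / 14 = 14
(The negative root is discarded since n must be a positive integer.)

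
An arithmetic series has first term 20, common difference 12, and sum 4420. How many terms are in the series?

Using S = n/2 × [2a + (n-1)d]
4420 = n/2 × [2(20) + (n-1)(12)]
4420 = n/2 × [40 + 12n - 12]
8840 = n × [28 + 12n]
12n² + (28)n - 8840 = 0
Discriminant: Δ = (28)² - 4(12)(-8840) = 784 + 424320 = 425104
√Δ = 652
n = [-(28) + √Δ] / (2·12) = (-28 + 652) / 24 = 624 / 24 = 26
(The negative root is discarded since n must be a positive integer.)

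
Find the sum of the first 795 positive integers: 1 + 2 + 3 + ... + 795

Formula: ∑k = n(n+1)/2
= 795×796/2
= 632820/2
= 316410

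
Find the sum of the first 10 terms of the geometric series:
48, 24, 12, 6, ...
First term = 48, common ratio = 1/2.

Sₙ = a(1 - rⁿ) / (1 - r)
S_10 = 48(1 - (1/2)^10) / (1 - (1/2))
S_10 = 48(1 - (1/1024)) / (1/2)
S_10 = 3069/32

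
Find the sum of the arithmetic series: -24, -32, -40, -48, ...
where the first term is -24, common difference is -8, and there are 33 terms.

Sₙ = n/2 × (first + last)
Last term = a + (n-1)d = -24 + (33-1)×(-8) = -280
S_33 = 33/2 × (-24 + (-280))
S_33 = 33/2 × (-304) = -5016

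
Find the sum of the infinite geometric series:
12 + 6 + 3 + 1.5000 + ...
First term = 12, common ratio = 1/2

For |r| < 1, S = a / (1 - r)
S = 12 / (1 - (1/2))
S = 12 / (1/2)
S = 24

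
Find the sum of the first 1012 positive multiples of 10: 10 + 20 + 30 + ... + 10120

Factor out 10: = 10(1 + 2 + ... + 1012) = 10 × n(n+1)/2
= 10 × 1012×1013/2
= 10 × 512578
= 5125780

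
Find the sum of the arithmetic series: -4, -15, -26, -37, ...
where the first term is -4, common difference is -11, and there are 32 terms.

Sₙ = n/2 × (first + last)
Last term = a + (n-1)d = -4 + (32-1)×(-11) = -345
S_32 = 32/2 × (-4 + (-345))
S_32 = 32/2 × (-349) = -5584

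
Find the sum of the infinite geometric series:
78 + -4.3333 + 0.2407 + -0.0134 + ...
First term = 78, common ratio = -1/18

For |r| < 1, S = a / (1 - r)
S = 78 / (1 - (-1/18))
S = 78 / (19/18)
S = 1404/19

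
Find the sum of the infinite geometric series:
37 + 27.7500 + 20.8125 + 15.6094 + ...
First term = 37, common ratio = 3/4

For |r| < 1, S = a / (1 - r)
S = 37 / (1 - (3/4))
S = 37 / (1/4)
S = 148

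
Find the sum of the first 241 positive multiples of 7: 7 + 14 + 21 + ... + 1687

Factor out 7: = 7(1 + 2 + ... + 241) = 7 × n(n+1)/2
= 7 × 241×242/2
= 7 × 29161
= 204127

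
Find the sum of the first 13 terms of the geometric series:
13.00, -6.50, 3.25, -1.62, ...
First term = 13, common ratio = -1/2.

Sₙ = a(1 - rⁿ) / (1 - r)
S_13 = 13(1 - (-1/2)^13) / (1 - (-1/2))
S_13 = 13(1 - (-1/8192)) / (3/2)
S_13 = 35503/4096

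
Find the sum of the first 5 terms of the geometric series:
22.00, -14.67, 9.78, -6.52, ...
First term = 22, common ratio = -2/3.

Sₙ = a(1 - rⁿ) / (1 - r)
S_5 = 22(1 - (-2/3)^5) / (1 - (-2/3))
S_5 = 22(1 - (-32/243)) / (5/3)
S_5 = 1210/81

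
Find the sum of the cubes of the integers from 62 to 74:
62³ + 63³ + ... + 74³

Use ∑_{k=1}^{n} k³ = [n(n+1)/2]², then subtract the first 61 terms.
∑_{k=1}^{74} k³ = [74×75/2]² = 2775² = 7700625
∑_{k=1}^{61} k³ = [61×62/2]² = 1891² = 3575881
∑_{k=62}^{74} k³ = 7700625 - 3575881 = 4124744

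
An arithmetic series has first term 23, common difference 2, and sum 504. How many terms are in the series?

Using S = n/2 × [2a + (n-1)d]
504 = n/2 × [2(23) + (n-1)(2)]
504 = n/2 × [46 + 2n - 2]
1008 = n × [44 + 2n]
2n² + (44)n - 1008 = 0
Discriminant: Δ = (44)² - 4(2)(-1008) = 1936 + 8064 = 10000
√Δ = 100
n = [-(44) + √Δ] / (2·2) = (-44 + 100) / 4 = 56 / 4 = 14
(The negative root is discarded since n must be a positive integer.)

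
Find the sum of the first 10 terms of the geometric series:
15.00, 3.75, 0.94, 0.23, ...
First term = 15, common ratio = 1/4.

Sₙ = a(1 - rⁿ) / (1 - r)
S_10 = 15(1 - (1/4)^10) / (1 - (1/4))
S_10 = 15(1 - (1/1048576)) / (3/4)
S_10 = 5242875/262144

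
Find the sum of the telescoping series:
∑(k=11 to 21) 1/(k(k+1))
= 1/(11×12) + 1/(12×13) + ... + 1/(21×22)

Partial fractions: 1/(k(k+1)) = 1/k - 1/(k+1)
The series telescopes:
= (1/11 - 1/12) + (1/12 - 1/13) + ... + (1/21 - 1/22)
= 1/11 - 1/22
= 1/22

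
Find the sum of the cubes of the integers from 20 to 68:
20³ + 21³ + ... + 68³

Use ∑_{k=1}^{n} k³ = [n(n+1)/2]², then subtract the first 19 terms.
∑_{k=1}^{68} k³ = [68×69/2]² = 2346² = 5503716
∑_{k=1}^{19} k³ = [19×20/2]² = 190² = 36100
∑_{k=20}^{68} k³ = 5503716 - 36100 = 5467616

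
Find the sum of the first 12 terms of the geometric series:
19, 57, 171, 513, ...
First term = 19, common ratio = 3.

Sₙ = a(1 - rⁿ) / (1 - r)
S_12 = 19(1 - 3^12) / (1 - 3)
S_12 = 19(1 - 531441) / (-2)
S_12 = 5048680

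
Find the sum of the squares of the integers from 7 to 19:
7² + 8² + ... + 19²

Use ∑_{k=1}^{n} k² = n(n+1)(2n+1)/6, then subtract the first 6 terms.
∑_{k=1}^{19} k² = 19×20×39/6 = 2470
∑_{k=1}^{6} k² = 6×7×13/6 = 91
∑_{k=7}^{19} k² = 2470 - 91 = 2379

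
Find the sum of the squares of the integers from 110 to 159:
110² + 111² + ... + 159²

Use ∑_{k=1}^{n} k² = n(n+1)(2n+1)/6, then subtract the first 109 terms.
∑_{k=1}^{159} k² = 159×160×319/6 = 1352560
∑_{k=1}^{109} k² = 109×110×219/6 = 437635
∑_{k=110}^{159} k² = 1352560 - 437635 = 914925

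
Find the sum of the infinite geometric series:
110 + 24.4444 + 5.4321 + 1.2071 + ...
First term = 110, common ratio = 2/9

For |r| < 1, S = a / (1 - r)
S = 110 / (1 - (2/9))
S = 110 / (7/9)
S = 990/7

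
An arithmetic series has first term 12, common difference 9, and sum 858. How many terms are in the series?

Using S = n/2 × [2a + (n-1)d]
858 = n/2 × [2(12) + (n-1)(9)]
858 = n/2 × [24 + 9n - 9]
1716 = n × [15 + 9n]
9n² + (15)n - 1716 = 0
Discriminant: Δ = (15)² - 4(9)(-1716) = 225 + 61776 = 62001
√Δ = 249
n = [-(15) + √Δ] / (2·9) = (-15 + 249) / 18 = 234 / 18 = 13
(The negative root is discarded since n must be a positive integer.)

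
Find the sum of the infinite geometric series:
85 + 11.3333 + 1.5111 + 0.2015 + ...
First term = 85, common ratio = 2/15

For |r| < 1, S = a / (1 - r)
S = 85 / (1 - (2/15))
S = 85 / (13/15)
S = 1275/13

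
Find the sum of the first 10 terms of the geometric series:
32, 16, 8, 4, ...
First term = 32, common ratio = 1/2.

Sₙ = a(1 - rⁿ) / (1 - r)
S_10 = 32(1 - (1/2)^10) / (1 - (1/2))
S_10 = 32(1 - (1/1024)) / (1/2)
S_10 = 1023/16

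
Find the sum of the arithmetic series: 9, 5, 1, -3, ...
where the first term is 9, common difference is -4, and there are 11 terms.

Sₙ = n/2 × (first + last)
Last term = a + (n-1)d = 9 + (11-1)×(-4) = -31
S_11 = 11/2 × (9 + (-31))
S_11 = 11/2 × (-22) = -121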